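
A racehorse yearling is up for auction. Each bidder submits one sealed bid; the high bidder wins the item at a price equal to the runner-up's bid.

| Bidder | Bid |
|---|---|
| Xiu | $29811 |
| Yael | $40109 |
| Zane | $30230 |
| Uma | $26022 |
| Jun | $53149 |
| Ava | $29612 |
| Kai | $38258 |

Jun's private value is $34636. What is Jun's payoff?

−$5473

Highest bid: Jun at $53149, so Jun wins.
Second-highest bid: Yael at $40109 — that is the price the winner pays.
Jun's payoff = value − price = $34636 − $40109 = −$5473.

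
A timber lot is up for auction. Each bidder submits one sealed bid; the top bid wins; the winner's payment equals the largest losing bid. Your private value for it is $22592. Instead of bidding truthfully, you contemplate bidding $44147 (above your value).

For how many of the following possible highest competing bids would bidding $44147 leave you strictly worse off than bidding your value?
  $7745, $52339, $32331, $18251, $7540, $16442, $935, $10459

The deviation hurts exactly when the highest competing bid lies strictly between $22592 and $44147 — overbidding then wins at a price above your value.
$7745: below both → same outcome either way.
$52339: above both → same outcome either way.
$32331: inside the interval → strictly worse (loss $9739).
$18251: below both → same outcome either way.
$7540: below both → same outcome either way.
$16442: below both → same outcome either way.
$935: below both → same outcome either way.
$10459: below both → same outcome either way.
Count: 1.

1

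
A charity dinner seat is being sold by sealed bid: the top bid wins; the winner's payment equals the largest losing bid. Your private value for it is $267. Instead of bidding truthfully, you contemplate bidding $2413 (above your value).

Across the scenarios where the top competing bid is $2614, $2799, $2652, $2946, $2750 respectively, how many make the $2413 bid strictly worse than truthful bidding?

The deviation hurts exactly when the highest competing bid lies strictly between $267 and $2413 — overbidding then wins at a price above your value.
$2614: above both → same outcome either way.
$2799: above both → same outcome either way.
$2652: above both → same outcome either way.
$2946: above both → same outcome either way.
$2750: above both → same outcome either way.
Count: 0.

0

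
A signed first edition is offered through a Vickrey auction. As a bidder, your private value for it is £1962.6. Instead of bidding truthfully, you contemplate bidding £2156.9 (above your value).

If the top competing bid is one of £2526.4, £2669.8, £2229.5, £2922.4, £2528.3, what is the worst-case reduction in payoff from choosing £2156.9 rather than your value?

£0

£2526.4: same outcome either way → loss £0.
£2669.8: same outcome either way → loss £0.
£2229.5: same outcome either way → loss £0.
£2922.4: same outcome either way → loss £0.
£2528.3: same outcome either way → loss £0.
Maximum loss: £0.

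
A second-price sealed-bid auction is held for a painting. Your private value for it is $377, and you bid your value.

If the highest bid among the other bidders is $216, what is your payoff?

$161

Your bid $377 exceeds the highest competing bid $216, so you win.
In a second-price auction the winner pays the second-highest bid, $216.
Payoff = value − price = $377 − $216 = $161.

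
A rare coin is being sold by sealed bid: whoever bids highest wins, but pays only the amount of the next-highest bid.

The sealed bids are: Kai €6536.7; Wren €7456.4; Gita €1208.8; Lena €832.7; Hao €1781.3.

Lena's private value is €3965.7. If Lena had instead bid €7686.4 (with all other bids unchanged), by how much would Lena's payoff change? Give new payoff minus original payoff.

The highest bid among the other bidders is €7456.4; Lena's bid doesn't change that.
Original bid €832.7: Lena is not highest (top rival bid is €7456.4); payoff €0.
Alternative bid €7686.4: Lena is highest, pays the top rival bid €7456.4; payoff €3965.7 − €7456.4 = −€3490.7.
Change in payoff = −€3490.7 − (€0) = −€3490.7.

−€3490.7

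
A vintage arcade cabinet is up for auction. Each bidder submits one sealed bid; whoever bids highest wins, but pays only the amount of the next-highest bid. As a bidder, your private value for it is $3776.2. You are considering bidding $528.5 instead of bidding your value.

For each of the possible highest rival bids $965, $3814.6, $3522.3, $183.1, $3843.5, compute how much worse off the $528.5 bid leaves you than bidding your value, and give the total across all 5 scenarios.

The deviation costs you only when the competing bid falls strictly between $528.5 and $3776.2; elsewhere both bids give the same outcome.
$965: truthful payoff $2811.2, deviation payoff $0 → loss $2811.2.
$3814.6: outcomes coincide → loss $0.
$3522.3: truthful payoff $253.9, deviation payoff $0 → loss $253.9.
$183.1: outcomes coincide → loss $0.
$3843.5: outcomes coincide → loss $0.
Total loss = $2811.2 + $253.9 = $3065.1.
In a second-price auction your bid sets only whether you win, not what you pay, so bidding your true value is weakly dominant.

$3065.1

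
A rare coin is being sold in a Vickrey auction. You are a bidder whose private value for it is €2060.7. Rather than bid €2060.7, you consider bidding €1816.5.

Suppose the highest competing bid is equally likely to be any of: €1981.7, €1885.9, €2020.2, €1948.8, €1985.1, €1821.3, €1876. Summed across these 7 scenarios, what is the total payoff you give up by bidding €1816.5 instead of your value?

The deviation costs you only when the competing bid falls strictly between €1816.5 and €2060.7; elsewhere both bids give the same outcome.
€1981.7: truthful payoff €79, deviation payoff €0 → loss €79.
€1885.9: truthful payoff €174.8, deviation payoff €0 → loss €174.8.
€2020.2: truthful payoff €40.5, deviation payoff €0 → loss €40.5.
€1948.8: truthful payoff €111.9, deviation payoff €0 → loss €111.9.
€1985.1: truthful payoff €75.6, deviation payoff €0 → loss €75.6.
€1821.3: truthful payoff €239.4, deviation payoff €0 → loss €239.4.
€1876: truthful payoff €184.7, deviation payoff €0 → loss €184.7.
Total loss = €79 + €174.8 + €40.5 + €111.9 + €75.6 + €239.4 + €184.7 = €905.9.

€905.9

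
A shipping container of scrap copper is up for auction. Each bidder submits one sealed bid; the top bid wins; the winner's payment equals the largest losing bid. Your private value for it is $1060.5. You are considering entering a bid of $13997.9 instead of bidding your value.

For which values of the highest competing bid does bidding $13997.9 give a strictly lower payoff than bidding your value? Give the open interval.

($1060.5, $13997.9)

If the competing bid is below $1060.5, both bids win at the same price — no difference.
If it is above $13997.9, both bids lose — no difference.
If it lies strictly between $1060.5 and $13997.9, bidding your value loses (payoff 0) while bidding $13997.9 wins at a price above your value (payoff negative).
So the deviation strictly hurts on the open interval ($1060.5, $13997.9).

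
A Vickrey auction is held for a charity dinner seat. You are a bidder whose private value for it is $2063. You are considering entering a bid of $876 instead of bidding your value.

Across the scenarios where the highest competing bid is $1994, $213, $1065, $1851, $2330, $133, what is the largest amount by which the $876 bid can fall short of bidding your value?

$998

$1994: truthful gives $69, deviation gives $0 → loss $69.
$213: same outcome either way → loss $0.
$1065: truthful gives $998, deviation gives $0 → loss $998.
$1851: truthful gives $212, deviation gives $0 → loss $212.
$2330: same outcome either way → loss $0.
$133: same outcome either way → loss $0.
Maximum loss: $998.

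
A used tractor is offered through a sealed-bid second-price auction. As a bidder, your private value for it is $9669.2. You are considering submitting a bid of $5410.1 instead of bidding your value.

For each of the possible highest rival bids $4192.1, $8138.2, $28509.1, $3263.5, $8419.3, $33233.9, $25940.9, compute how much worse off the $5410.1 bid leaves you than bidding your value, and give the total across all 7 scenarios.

The deviation costs you only when the competing bid falls strictly between $5410.1 and $9669.2; elsewhere both bids give the same outcome.
$4192.1: outcomes coincide → loss $0.
$8138.2: truthful payoff $1531, deviation payoff $0 → loss $1531.
$28509.1: outcomes coincide → loss $0.
$3263.5: outcomes coincide → loss $0.
$8419.3: truthful payoff $1249.9, deviation payoff $0 → loss $1249.9.
$33233.9: outcomes coincide → loss $0.
$25940.9: outcomes coincide → loss $0.
Total loss = $1531 + $1249.9 = $2780.9.

$2780.9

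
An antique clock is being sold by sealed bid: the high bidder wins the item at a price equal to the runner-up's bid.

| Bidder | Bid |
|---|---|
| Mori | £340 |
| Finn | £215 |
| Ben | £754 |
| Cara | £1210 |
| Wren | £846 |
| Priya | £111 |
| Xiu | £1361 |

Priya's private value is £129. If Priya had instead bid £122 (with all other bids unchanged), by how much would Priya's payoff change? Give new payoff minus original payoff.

£0

The highest bid among the other bidders is £1361; Priya's bid doesn't change that.
Original bid £111: Priya is not highest (top rival bid is £1361); payoff £0.
Alternative bid £122: Priya is not highest (top rival bid is £1361); payoff £0.
Change in payoff = £0 − (£0) = £0.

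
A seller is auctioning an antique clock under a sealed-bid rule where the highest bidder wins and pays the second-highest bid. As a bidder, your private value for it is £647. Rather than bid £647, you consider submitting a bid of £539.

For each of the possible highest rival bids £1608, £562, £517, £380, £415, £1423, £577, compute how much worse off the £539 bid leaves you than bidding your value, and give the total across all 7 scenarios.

£155

The deviation costs you only when the competing bid falls strictly between £539 and £647; elsewhere both bids give the same outcome.
£1608: outcomes coincide → loss £0.
£562: truthful payoff £85, deviation payoff £0 → loss £85.
£517: outcomes coincide → loss £0.
£380: outcomes coincide → loss £0.
£415: outcomes coincide → loss £0.
£1423: outcomes coincide → loss £0.
£577: truthful payoff £70, deviation payoff £0 → loss £70.
Total loss = £85 + £70 = £155.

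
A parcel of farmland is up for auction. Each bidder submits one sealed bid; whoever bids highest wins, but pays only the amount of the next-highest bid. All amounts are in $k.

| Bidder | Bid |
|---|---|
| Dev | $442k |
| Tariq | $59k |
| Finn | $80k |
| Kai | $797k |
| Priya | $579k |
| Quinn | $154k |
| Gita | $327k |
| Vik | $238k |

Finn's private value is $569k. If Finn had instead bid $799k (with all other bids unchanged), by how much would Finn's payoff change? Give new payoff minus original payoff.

The highest bid among the other bidders is $797k; Finn's bid doesn't change that.
Original bid $80k: Finn is not highest (top rival bid is $797k); payoff $0k.
Alternative bid $799k: Finn is highest, pays the top rival bid $797k; payoff $569k − $797k = −$228k.
Change in payoff = −$228k − ($0k) = −$228k.

−$228k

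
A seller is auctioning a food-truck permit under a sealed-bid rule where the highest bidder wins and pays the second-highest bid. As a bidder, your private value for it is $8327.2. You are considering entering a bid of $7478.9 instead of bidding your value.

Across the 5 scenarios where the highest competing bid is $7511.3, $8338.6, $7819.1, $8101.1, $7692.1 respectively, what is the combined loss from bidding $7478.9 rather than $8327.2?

The deviation costs you only when the competing bid falls strictly between $7478.9 and $8327.2; elsewhere both bids give the same outcome.
$7511.3: truthful payoff $815.9, deviation payoff $0 → loss $815.9.
$8338.6: outcomes coincide → loss $0.
$7819.1: truthful payoff $508.1, deviation payoff $0 → loss $508.1.
$8101.1: truthful payoff $226.1, deviation payoff $0 → loss $226.1.
$7692.1: truthful payoff $635.1, deviation payoff $0 → loss $635.1.
Total loss = $815.9 + $508.1 + $226.1 + $635.1 = $2185.2.
Because the price is fixed by the runner-up's bid, deviating from your value can only change a good outcome into a bad one — never the reverse.

$2185.2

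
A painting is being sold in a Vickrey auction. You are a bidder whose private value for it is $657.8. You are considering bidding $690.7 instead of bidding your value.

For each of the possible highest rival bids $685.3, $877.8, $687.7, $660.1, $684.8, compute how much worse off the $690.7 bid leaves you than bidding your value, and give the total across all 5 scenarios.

$86.7

The deviation costs you only when the competing bid falls strictly between $657.8 and $690.7; elsewhere both bids give the same outcome.
$685.3: truthful payoff $0, deviation payoff −$27.5 → loss $27.5.
$877.8: outcomes coincide → loss $0.
$687.7: truthful payoff $0, deviation payoff −$29.9 → loss $29.9.
$660.1: truthful payoff $0, deviation payoff −$2.3 → loss $2.3.
$684.8: truthful payoff $0, deviation payoff −$27 → loss $27.
Total loss = $27.5 + $29.9 + $2.3 + $27 = $86.7.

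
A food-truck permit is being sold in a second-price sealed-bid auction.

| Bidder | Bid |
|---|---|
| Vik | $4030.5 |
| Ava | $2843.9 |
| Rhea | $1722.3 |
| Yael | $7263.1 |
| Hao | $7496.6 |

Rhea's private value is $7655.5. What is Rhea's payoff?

Highest bid: Hao at $7496.6, so Hao wins.
Second-highest bid: Yael at $7263.1 — that is the price the winner pays.
Rhea did not win, so Rhea pays nothing and receives nothing: payoff $0.

$0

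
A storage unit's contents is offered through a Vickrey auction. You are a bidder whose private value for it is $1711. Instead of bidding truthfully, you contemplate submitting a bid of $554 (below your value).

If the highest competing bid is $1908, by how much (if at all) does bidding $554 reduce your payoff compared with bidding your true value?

Bidding your value $1711: you lose (since $1711 < $1908). Payoff $0.
Bidding $554: you lose. Payoff $0.
Difference = $0 − $0 = $0; both bids lead to the same outcome because the competing bid is above both your value and your alternative bid.

$0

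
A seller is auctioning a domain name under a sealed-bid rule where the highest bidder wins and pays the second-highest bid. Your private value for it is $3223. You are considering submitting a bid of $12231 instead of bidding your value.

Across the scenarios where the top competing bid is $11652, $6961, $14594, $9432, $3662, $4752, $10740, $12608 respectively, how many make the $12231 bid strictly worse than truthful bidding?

The deviation hurts exactly when the highest competing bid lies strictly between $3223 and $12231 — overbidding then wins at a price above your value.
$11652: inside the interval → strictly worse (loss $8429).
$6961: inside the interval → strictly worse (loss $3738).
$14594: above both → same outcome either way.
$9432: inside the interval → strictly worse (loss $6209).
$3662: inside the interval → strictly worse (loss $439).
$4752: inside the interval → strictly worse (loss $1529).
$10740: inside the interval → strictly worse (loss $7517).
$12608: above both → same outcome either way.
Count: 6.

6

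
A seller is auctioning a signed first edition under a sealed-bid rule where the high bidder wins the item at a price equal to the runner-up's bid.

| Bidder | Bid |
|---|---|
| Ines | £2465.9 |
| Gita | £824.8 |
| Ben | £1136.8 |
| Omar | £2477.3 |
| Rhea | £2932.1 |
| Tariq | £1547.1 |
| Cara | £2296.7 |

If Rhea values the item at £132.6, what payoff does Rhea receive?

−£2344.7

Highest bid: Rhea at £2932.1, so Rhea wins.
Second-highest bid: Omar at £2477.3 — that is the price the winner pays.
Rhea's payoff = value − price = £132.6 − £2477.3 = −£2344.7.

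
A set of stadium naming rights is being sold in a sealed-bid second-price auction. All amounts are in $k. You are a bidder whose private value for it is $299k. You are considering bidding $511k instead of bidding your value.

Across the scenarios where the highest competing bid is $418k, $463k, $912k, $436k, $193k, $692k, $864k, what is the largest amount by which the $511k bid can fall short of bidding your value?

$164k

$418k: truthful gives $0k, deviation gives −$119k → loss $119k.
$463k: truthful gives $0k, deviation gives −$164k → loss $164k.
$912k: same outcome either way → loss $0k.
$436k: truthful gives $0k, deviation gives −$137k → loss $137k.
$193k: same outcome either way → loss $0k.
$692k: same outcome either way → loss $0k.
$864k: same outcome either way → loss $0k.
Maximum loss: $164k.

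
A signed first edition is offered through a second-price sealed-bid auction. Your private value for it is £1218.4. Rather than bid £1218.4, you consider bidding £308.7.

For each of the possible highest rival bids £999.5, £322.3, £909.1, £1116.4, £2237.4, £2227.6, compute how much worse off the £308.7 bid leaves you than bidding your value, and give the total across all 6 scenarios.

The deviation costs you only when the competing bid falls strictly between £308.7 and £1218.4; elsewhere both bids give the same outcome.
£999.5: truthful payoff £218.9, deviation payoff £0 → loss £218.9.
£322.3: truthful payoff £896.1, deviation payoff £0 → loss £896.1.
£909.1: truthful payoff £309.3, deviation payoff £0 → loss £309.3.
£1116.4: truthful payoff £102, deviation payoff £0 → loss £102.
£2237.4: outcomes coincide → loss £0.
£2227.6: outcomes coincide → loss £0.
Total loss = £218.9 + £896.1 + £309.3 + £102 = £1526.3.

£1526.3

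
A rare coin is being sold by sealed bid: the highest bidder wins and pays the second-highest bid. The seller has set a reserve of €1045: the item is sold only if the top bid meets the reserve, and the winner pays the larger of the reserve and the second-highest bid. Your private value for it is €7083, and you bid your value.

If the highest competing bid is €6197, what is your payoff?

€886

Your bid €7083 is the highest and exceeds the reserve.
Price = max(second-highest bid, reserve) = max(€6197, €1045) = €6197.
Payoff = €7083 − €6197 = €886.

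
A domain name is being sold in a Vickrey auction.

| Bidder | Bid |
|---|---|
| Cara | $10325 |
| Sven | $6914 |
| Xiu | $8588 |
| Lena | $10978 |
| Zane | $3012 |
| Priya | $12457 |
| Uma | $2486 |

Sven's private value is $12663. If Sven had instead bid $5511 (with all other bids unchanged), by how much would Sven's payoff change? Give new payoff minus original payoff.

The highest bid among the other bidders is $12457; Sven's bid doesn't change that.
Original bid $6914: Sven is not highest (top rival bid is $12457); payoff $0.
Alternative bid $5511: Sven is not highest (top rival bid is $12457); payoff $0.
Change in payoff = $0 − ($0) = $0.

$0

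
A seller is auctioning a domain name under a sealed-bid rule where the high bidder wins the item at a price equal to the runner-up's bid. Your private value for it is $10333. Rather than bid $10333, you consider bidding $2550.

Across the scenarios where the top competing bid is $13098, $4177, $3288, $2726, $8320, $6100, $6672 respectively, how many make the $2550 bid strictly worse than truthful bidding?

6

The deviation hurts exactly when the highest competing bid lies strictly between $2550 and $10333 — underbidding then forfeits a profitable win.
$13098: above both → same outcome either way.
$4177: inside the interval → strictly worse (loss $6156).
$3288: inside the interval → strictly worse (loss $7045).
$2726: inside the interval → strictly worse (loss $7607).
$8320: inside the interval → strictly worse (loss $2013).
$6100: inside the interval → strictly worse (loss $4233).
$6672: inside the interval → strictly worse (loss $3661).
Count: 6.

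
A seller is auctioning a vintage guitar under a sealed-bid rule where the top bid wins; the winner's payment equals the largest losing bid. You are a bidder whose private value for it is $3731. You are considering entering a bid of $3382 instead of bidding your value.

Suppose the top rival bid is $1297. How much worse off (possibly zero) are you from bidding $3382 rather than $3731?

Bidding your value $3731: you win (since $3731 > $1297) and pay $1297. Payoff $2434.
Bidding $3382: you win and pay $1297. Payoff $3731 − $1297 = $2434.
Difference = $2434 − $2434 = $0; both bids lead to the same outcome because the competing bid is below both your value and your alternative bid.

$0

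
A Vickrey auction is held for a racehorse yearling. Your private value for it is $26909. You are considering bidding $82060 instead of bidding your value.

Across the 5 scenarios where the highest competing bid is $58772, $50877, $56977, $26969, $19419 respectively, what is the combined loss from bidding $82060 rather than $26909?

The deviation costs you only when the competing bid falls strictly between $26909 and $82060; elsewhere both bids give the same outcome.
$58772: truthful payoff $0, deviation payoff −$31863 → loss $31863.
$50877: truthful payoff $0, deviation payoff −$23968 → loss $23968.
$56977: truthful payoff $0, deviation payoff −$30068 → loss $30068.
$26969: truthful payoff $0, deviation payoff −$60 → loss $60.
$19419: outcomes coincide → loss $0.
Total loss = $31863 + $23968 + $30068 + $60 = $85959.
Truthful bidding weakly dominates here: raising your bid can only win items priced above your value, and lowering it can only forfeit items priced below.

$85959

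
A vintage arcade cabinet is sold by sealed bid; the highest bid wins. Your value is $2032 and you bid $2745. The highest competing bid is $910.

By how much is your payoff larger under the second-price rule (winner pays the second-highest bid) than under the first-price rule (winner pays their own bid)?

You have the highest bid, so you win under either rule.
Second-price: pay $910 → payoff $1122.
First-price: pay your own bid $2745 → payoff −$713.
Difference = $1122 − (−$713) = $1835.

$1835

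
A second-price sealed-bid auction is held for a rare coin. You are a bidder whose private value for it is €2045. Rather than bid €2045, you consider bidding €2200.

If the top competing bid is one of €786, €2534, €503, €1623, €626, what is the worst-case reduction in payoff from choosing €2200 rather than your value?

€0

€786: same outcome either way → loss €0.
€2534: same outcome either way → loss €0.
€503: same outcome either way → loss €0.
€1623: same outcome either way → loss €0.
€626: same outcome either way → loss €0.
Maximum loss: €0.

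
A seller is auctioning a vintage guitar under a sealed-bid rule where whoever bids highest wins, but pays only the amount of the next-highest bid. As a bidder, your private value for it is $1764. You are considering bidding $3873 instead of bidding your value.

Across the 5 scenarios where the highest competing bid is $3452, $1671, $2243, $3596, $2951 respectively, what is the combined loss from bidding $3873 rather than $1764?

$5186

The deviation costs you only when the competing bid falls strictly between $1764 and $3873; elsewhere both bids give the same outcome.
$3452: truthful payoff $0, deviation payoff −$1688 → loss $1688.
$1671: outcomes coincide → loss $0.
$2243: truthful payoff $0, deviation payoff −$479 → loss $479.
$3596: truthful payoff $0, deviation payoff −$1832 → loss $1832.
$2951: truthful payoff $0, deviation payoff −$1187 → loss $1187.
Total loss = $1688 + $479 + $1832 + $1187 = $5186.
In a second-price auction your bid sets only whether you win, not what you pay, so bidding your true value is weakly dominant.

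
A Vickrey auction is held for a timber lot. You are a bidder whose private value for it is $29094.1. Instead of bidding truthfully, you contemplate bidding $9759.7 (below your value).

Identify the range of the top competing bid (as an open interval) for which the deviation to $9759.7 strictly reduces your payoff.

($9759.7, $29094.1)

If the competing bid is below $9759.7, both bids win at the same price — no difference.
If it is above $29094.1, both bids lose — no difference.
If it lies strictly between $9759.7 and $29094.1, bidding your value wins at a price below your value (positive payoff) while bidding $9759.7 loses (payoff 0).
So the deviation strictly hurts on the open interval ($9759.7, $29094.1).
Truthful bidding weakly dominates here: raising your bid can only win items priced above your value, and lowering it can only forfeit items priced below.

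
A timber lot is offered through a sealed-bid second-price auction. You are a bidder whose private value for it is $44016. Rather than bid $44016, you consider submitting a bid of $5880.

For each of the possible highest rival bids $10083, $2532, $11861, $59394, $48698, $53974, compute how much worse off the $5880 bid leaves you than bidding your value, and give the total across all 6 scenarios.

The deviation costs you only when the competing bid falls strictly between $5880 and $44016; elsewhere both bids give the same outcome.
$10083: truthful payoff $33933, deviation payoff $0 → loss $33933.
$2532: outcomes coincide → loss $0.
$11861: truthful payoff $32155, deviation payoff $0 → loss $32155.
$59394: outcomes coincide → loss $0.
$48698: outcomes coincide → loss $0.
$53974: outcomes coincide → loss $0.
Total loss = $33933 + $32155 = $66088.

$66088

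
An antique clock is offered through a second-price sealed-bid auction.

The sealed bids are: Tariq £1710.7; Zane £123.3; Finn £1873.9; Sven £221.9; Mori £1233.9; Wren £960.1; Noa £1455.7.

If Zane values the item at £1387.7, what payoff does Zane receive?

£0

Highest bid: Finn at £1873.9, so Finn wins.
Second-highest bid: Tariq at £1710.7 — that is the price the winner pays.
Zane did not win, so Zane pays nothing and receives nothing: payoff £0.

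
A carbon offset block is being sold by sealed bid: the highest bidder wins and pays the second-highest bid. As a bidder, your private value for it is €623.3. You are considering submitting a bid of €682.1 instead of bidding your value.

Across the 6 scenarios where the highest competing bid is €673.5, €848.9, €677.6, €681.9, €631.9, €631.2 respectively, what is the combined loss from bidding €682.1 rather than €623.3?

The deviation costs you only when the competing bid falls strictly between €623.3 and €682.1; elsewhere both bids give the same outcome.
€673.5: truthful payoff €0, deviation payoff −€50.2 → loss €50.2.
€848.9: outcomes coincide → loss €0.
€677.6: truthful payoff €0, deviation payoff −€54.3 → loss €54.3.
€681.9: truthful payoff €0, deviation payoff −€58.6 → loss €58.6.
€631.9: truthful payoff €0, deviation payoff −€8.6 → loss €8.6.
€631.2: truthful payoff €0, deviation payoff −€7.9 → loss €7.9.
Total loss = €50.2 + €54.3 + €58.6 + €8.6 + €7.9 = €179.6.

€179.6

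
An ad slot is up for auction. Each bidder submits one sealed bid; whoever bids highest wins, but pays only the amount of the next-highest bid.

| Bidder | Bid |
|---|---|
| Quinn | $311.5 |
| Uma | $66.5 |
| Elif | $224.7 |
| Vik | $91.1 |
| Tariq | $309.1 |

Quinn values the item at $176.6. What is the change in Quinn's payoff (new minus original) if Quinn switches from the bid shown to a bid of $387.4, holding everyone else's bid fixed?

$0

The highest bid among the other bidders is $309.1; Quinn's bid doesn't change that.
Original bid $311.5: Quinn is highest, pays the top rival bid $309.1; payoff $176.6 − $309.1 = −$132.5.
Alternative bid $387.4: Quinn is highest, pays the top rival bid $309.1; payoff $176.6 − $309.1 = −$132.5.
Change in payoff = −$132.5 − (−$132.5) = $0.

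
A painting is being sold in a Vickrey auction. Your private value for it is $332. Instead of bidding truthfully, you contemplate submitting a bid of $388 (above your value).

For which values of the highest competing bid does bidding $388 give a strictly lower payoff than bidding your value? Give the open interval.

($332, $388)

If the competing bid is below $332, both bids win at the same price — no difference.
If it is above $388, both bids lose — no difference.
If it lies strictly between $332 and $388, bidding your value loses (payoff 0) while bidding $388 wins at a price above your value (payoff negative).
So the deviation strictly hurts on the open interval ($332, $388).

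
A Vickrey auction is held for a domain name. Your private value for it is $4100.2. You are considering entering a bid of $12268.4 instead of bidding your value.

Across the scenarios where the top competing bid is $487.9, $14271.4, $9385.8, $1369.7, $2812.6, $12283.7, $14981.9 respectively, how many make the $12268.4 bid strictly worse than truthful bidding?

The deviation hurts exactly when the highest competing bid lies strictly between $4100.2 and $12268.4 — overbidding then wins at a price above your value.
$487.9: below both → same outcome either way.
$14271.4: above both → same outcome either way.
$9385.8: inside the interval → strictly worse (loss $5285.6).
$1369.7: below both → same outcome either way.
$2812.6: below both → same outcome either way.
$12283.7: above both → same outcome either way.
$14981.9: above both → same outcome either way.
Count: 1.

1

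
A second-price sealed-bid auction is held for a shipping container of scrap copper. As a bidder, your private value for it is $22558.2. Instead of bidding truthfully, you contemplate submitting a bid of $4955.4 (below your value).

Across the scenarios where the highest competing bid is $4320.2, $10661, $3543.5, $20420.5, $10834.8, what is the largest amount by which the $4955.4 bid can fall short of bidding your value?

$11897.2

$4320.2: same outcome either way → loss $0.
$10661: truthful gives $11897.2, deviation gives $0 → loss $11897.2.
$3543.5: same outcome either way → loss $0.
$20420.5: truthful gives $2137.7, deviation gives $0 → loss $2137.7.
$10834.8: truthful gives $11723.4, deviation gives $0 → loss $11723.4.
Maximum loss: $11897.2.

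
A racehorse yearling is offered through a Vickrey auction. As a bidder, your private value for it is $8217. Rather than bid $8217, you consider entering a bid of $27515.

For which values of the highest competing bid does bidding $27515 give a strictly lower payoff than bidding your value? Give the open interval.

If the competing bid is below $8217, both bids win at the same price — no difference.
If it is above $27515, both bids lose — no difference.
If it lies strictly between $8217 and $27515, bidding your value loses (payoff 0) while bidding $27515 wins at a price above your value (payoff negative).
So the deviation strictly hurts on the open interval ($8217, $27515).

($8217, $27515)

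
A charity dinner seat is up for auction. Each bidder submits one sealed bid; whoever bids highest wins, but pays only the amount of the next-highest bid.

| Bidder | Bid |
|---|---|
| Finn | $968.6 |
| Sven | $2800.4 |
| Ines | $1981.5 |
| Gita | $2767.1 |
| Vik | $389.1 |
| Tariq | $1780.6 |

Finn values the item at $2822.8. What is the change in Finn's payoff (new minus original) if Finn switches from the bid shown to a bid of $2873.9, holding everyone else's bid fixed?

The highest bid among the other bidders is $2800.4; Finn's bid doesn't change that.
Original bid $968.6: Finn is not highest (top rival bid is $2800.4); payoff $0.
Alternative bid $2873.9: Finn is highest, pays the top rival bid $2800.4; payoff $2822.8 − $2800.4 = $22.4.
Change in payoff = $22.4 − ($0) = $22.4.

$22.4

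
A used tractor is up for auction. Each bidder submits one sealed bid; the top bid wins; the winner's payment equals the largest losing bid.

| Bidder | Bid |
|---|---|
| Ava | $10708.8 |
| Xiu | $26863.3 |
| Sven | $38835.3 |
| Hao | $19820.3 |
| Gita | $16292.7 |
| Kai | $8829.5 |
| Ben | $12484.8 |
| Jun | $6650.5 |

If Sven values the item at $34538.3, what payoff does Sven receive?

Highest bid: Sven at $38835.3, so Sven wins.
Second-highest bid: Xiu at $26863.3 — that is the price the winner pays.
Sven's payoff = value − price = $34538.3 − $26863.3 = $7675.

$7675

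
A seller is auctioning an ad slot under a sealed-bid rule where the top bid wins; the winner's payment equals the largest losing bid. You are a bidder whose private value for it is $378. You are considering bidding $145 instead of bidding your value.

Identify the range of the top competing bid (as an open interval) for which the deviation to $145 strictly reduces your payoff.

($145, $378)

If the competing bid is below $145, both bids win at the same price — no difference.
If it is above $378, both bids lose — no difference.
If it lies strictly between $145 and $378, bidding your value wins at a price below your value (positive payoff) while bidding $145 loses (payoff 0).
So the deviation strictly hurts on the open interval ($145, $378).
Because the price is fixed by the runner-up's bid, deviating from your value can only change a good outcome into a bad one — never the reverse.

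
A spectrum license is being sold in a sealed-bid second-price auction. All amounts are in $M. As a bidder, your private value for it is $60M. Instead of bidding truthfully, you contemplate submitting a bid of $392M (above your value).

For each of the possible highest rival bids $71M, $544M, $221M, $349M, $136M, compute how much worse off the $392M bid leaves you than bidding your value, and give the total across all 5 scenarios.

$537M

The deviation costs you only when the competing bid falls strictly between $60M and $392M; elsewhere both bids give the same outcome.
$71M: truthful payoff $0M, deviation payoff −$11M → loss $11M.
$544M: outcomes coincide → loss $0M.
$221M: truthful payoff $0M, deviation payoff −$161M → loss $161M.
$349M: truthful payoff $0M, deviation payoff −$289M → loss $289M.
$136M: truthful payoff $0M, deviation payoff −$76M → loss $76M.
Total loss = $11M + $161M + $289M + $76M = $537M.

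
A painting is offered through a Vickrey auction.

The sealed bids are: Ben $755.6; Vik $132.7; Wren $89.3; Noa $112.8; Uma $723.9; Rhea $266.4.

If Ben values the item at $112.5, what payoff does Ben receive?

−$611.4

Highest bid: Ben at $755.6, so Ben wins.
Second-highest bid: Uma at $723.9 — that is the price the winner pays.
Ben's payoff = value − price = $112.5 − $723.9 = −$611.4.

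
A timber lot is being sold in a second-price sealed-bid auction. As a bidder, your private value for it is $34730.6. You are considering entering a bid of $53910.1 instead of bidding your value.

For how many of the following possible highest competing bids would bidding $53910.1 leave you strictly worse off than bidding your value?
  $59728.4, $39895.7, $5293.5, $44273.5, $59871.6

2

The deviation hurts exactly when the highest competing bid lies strictly between $34730.6 and $53910.1 — overbidding then wins at a price above your value.
$59728.4: above both → same outcome either way.
$39895.7: inside the interval → strictly worse (loss $5165.1).
$5293.5: below both → same outcome either way.
$44273.5: inside the interval → strictly worse (loss $9542.9).
$59871.6: above both → same outcome either way.
Count: 2.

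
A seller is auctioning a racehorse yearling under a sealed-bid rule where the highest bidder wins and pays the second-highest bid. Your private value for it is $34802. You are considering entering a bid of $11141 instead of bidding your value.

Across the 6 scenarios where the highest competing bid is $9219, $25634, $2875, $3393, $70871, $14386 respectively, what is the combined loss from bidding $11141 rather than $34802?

$29584

The deviation costs you only when the competing bid falls strictly between $11141 and $34802; elsewhere both bids give the same outcome.
$9219: outcomes coincide → loss $0.
$25634: truthful payoff $9168, deviation payoff $0 → loss $9168.
$2875: outcomes coincide → loss $0.
$3393: outcomes coincide → loss $0.
$70871: outcomes coincide → loss $0.
$14386: truthful payoff $20416, deviation payoff $0 → loss $20416.
Total loss = $9168 + $20416 = $29584.
Truthful bidding weakly dominates here: raising your bid can only win items priced above your value, and lowering it can only forfeit items priced below.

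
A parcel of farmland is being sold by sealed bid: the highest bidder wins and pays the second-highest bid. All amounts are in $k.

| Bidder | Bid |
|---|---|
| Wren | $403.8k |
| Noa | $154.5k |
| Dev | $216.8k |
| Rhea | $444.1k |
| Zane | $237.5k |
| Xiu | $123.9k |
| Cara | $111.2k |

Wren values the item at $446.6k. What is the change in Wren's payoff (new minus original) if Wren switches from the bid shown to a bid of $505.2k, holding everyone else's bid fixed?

$2.5k

The highest bid among the other bidders is $444.1k; Wren's bid doesn't change that.
Original bid $403.8k: Wren is not highest (top rival bid is $444.1k); payoff $0k.
Alternative bid $505.2k: Wren is highest, pays the top rival bid $444.1k; payoff $446.6k − $444.1k = $2.5k.
Change in payoff = $2.5k − ($0k) = $2.5k.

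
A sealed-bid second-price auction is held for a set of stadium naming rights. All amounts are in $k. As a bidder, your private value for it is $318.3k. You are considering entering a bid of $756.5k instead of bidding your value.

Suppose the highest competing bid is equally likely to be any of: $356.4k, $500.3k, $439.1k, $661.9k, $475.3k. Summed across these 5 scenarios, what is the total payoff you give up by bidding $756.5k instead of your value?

$841.5k

The deviation costs you only when the competing bid falls strictly between $318.3k and $756.5k; elsewhere both bids give the same outcome.
$356.4k: truthful payoff $0k, deviation payoff −$38.1k → loss $38.1k.
$500.3k: truthful payoff $0k, deviation payoff −$182k → loss $182k.
$439.1k: truthful payoff $0k, deviation payoff −$120.8k → loss $120.8k.
$661.9k: truthful payoff $0k, deviation payoff −$343.6k → loss $343.6k.
$475.3k: truthful payoff $0k, deviation payoff −$157k → loss $157k.
Total loss = $38.1k + $182k + $120.8k + $343.6k + $157k = $841.5k.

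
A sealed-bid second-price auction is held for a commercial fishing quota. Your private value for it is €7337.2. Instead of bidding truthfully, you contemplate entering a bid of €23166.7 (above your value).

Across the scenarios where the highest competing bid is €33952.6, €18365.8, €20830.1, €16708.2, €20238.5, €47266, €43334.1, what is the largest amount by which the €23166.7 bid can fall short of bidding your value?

€13492.9

€33952.6: same outcome either way → loss €0.
€18365.8: truthful gives €0, deviation gives −€11028.6 → loss €11028.6.
€20830.1: truthful gives €0, deviation gives −€13492.9 → loss €13492.9.
€16708.2: truthful gives €0, deviation gives −€9371 → loss €9371.
€20238.5: truthful gives €0, deviation gives −€12901.3 → loss €12901.3.
€47266: same outcome either way → loss €0.
€43334.1: same outcome either way → loss €0.
Maximum loss: €13492.9.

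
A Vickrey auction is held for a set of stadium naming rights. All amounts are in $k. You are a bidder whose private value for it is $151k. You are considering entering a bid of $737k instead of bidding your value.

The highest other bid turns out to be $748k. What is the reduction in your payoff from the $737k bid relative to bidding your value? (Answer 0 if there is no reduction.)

$0k

Bidding your value $151k: you lose (since $151k < $748k). Payoff $0k.
Bidding $737k: you lose. Payoff $0k.
Difference = $0k − $0k = $0k; both bids lead to the same outcome because the competing bid is above both your value and your alternative bid.
Because the price is fixed by the runner-up's bid, deviating from your value can only change a good outcome into a bad one — never the reverse.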